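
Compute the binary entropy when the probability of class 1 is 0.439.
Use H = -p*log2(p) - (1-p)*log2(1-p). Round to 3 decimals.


H = -0.439*log2(0.439) - 0.561*log2(0.561) = 0.989.

0.989


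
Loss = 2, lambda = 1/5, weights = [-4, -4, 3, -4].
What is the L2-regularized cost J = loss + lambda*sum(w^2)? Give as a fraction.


L2 sq norm = sum(w^2) = 57. J = 2 + 1/5 * 57 = 67/5.

67/5


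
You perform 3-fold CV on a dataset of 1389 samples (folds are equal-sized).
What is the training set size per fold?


Each validation fold has 1389/3 = 463 samples. Training set = 1389 - 463 = 926.

926


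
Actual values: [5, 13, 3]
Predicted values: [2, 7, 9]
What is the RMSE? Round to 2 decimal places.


MSE = 27.0000. RMSE = sqrt(27.0000) = 5.20.

5.20


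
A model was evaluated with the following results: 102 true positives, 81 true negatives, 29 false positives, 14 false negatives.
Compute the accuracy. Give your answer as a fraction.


Accuracy = (TP + TN) / (TP + TN + FP + FN) = (102 + 81) / 226 = 183/226.

183/226


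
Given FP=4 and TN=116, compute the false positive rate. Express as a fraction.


FPR = FP / (FP + TN) = 4 / 120 = 1/30.

1/30


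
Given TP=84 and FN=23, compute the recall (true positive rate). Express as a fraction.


Recall = TP / (TP + FN) = 84 / 107 = 84/107.

84/107


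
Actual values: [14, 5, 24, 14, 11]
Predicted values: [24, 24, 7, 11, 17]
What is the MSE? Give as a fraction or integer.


MSE = (1/5) * ((14-24)^2=100 + (5-24)^2=361 + (24-7)^2=289 + (14-11)^2=9 + (11-17)^2=36). Sum = 795. MSE = 159.

159


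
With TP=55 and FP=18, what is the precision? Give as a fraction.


Precision = TP / (TP + FP) = 55 / 73 = 55/73.

55/73


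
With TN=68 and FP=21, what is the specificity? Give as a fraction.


Specificity = TN / (TN + FP) = 68 / 89 = 68/89.

68/89


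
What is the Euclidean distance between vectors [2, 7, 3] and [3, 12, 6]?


d = sqrt(sum of squared differences). (2-3)^2=1, (7-12)^2=25, (3-6)^2=9. Sum = 35.

sqrt(35)


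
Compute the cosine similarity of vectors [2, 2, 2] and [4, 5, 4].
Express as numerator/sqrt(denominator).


dot = 26. |a|^2 = 12, |b|^2 = 57. cos = 26/sqrt(684).

26/sqrt(684)


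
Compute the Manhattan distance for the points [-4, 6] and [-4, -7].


d = sum of absolute differences: |-4--4|=0 + |6--7|=13 = 13.

13


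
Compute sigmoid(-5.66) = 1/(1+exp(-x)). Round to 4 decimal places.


sigma(-5.66) = 1/(1+e^(5.66)) = 1/(1+287.148643) = 1/288.148643 = 0.0035.

0.0035


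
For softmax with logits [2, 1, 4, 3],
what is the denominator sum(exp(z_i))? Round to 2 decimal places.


Denom = e^2=7.3891 + e^1=2.7183 + e^4=54.5982 + e^3=20.0855. Sum = 84.7911, which rounds to 84.79.

84.79


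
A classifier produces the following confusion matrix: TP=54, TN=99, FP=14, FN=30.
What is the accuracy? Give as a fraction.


Accuracy = (TP + TN) / (TP + TN + FP + FN) = (54 + 99) / 197 = 153/197.

153/197


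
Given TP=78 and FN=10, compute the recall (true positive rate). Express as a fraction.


Recall = TP / (TP + FN) = 78 / 88 = 39/44.

39/44


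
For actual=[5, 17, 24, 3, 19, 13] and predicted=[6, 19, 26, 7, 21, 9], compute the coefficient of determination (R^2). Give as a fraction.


Mean(y) = 27/2. SS_res = 45. SS_tot = 671/2. R^2 = 1 - 45/(671/2) = 581/671.

581/671


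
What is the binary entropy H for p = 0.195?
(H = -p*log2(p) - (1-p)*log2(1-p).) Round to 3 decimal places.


H = -0.195*log2(0.195) - 0.805*log2(0.805) = 0.712.

0.712


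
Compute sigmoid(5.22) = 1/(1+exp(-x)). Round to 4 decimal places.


sigma(5.22) = 1/(1+e^(-5.22)) = 1/(1+0.005407) = 1/1.005407 = 0.9946.

0.9946


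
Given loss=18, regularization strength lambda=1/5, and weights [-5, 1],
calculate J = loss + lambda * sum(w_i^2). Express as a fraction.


L2 sq norm = sum(w^2) = 26. J = 18 + 1/5 * 26 = 116/5.

116/5


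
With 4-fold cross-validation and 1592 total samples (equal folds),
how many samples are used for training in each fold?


Each validation fold has 1592/4 = 398 samples. Training set = 1592 - 398 = 1194.

1194


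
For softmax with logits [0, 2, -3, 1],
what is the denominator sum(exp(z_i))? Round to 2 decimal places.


Denom = e^0=1.0000 + e^2=7.3891 + e^-3=0.0498 + e^1=2.7183. Sum = 11.1572, which rounds to 11.16.

11.16


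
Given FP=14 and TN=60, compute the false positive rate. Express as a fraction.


FPR = FP / (FP + TN) = 14 / 74 = 7/37.

7/37


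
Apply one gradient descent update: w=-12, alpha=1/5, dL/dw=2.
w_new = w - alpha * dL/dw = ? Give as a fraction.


w_new = -12 - 1/5 * 2 = -12 - 2/5 = -62/5.

-62/5


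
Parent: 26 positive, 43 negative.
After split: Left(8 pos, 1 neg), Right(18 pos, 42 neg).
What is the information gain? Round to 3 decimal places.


H(parent) = 0.9558. H(left) = 0.5033, H(right) = 0.8813. Weighted = (9/69)*0.5033 + (60/69)*0.8813 = 0.8320. IG = 0.9558 - 0.8320 = 0.1238, which rounds to 0.124.

0.124


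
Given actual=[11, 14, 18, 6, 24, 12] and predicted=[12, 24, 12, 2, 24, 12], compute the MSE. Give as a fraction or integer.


MSE = (1/6) * ((11-12)^2=1 + (14-24)^2=100 + (18-12)^2=36 + (6-2)^2=16 + (24-24)^2=0 + (12-12)^2=0). Sum = 153. MSE = 51/2.

51/2


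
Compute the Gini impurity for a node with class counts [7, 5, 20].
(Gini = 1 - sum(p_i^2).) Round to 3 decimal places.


Total = 32. Proportions: 7/32, 5/32, 20/32. sum(p_i^2) = 0.4629. Gini = 1 - 0.4629 = 0.5371, which rounds to 0.537.

0.537


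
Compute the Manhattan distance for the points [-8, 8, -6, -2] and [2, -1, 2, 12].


d = sum of absolute differences: |-8-2|=10 + |8--1|=9 + |-6-2|=8 + |-2-12|=14 = 41.

41


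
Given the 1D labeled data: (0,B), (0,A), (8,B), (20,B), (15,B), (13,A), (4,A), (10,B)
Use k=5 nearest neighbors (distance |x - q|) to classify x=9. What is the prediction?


Distances: |0-9|=9, |0-9|=9, |8-9|=1, |20-9|=11, |15-9|=6, |13-9|=4, |4-9|=5, |10-9|=1. 5 nearest: (8,B), (10,B), (13,A), (4,A), (15,B). Counts: {'B': 3, 'A': 2}. Majority class: B.

B


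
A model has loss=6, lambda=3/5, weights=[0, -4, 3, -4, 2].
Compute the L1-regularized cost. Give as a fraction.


L1 norm = sum(|w|) = 13. J = 6 + 3/5 * 13 = 69/5.

69/5


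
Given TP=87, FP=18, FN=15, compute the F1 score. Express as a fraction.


Precision = 87/105 = 29/35. Recall = 87/102 = 29/34. F1 = 2*P*R/(P+R) = 58/69.

58/69


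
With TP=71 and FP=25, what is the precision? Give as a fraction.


Precision = TP / (TP + FP) = 71 / 96 = 71/96.

71/96


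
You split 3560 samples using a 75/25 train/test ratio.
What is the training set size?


Test set = 3560 * 25% = 890. Training set = 3560 - 890 = 2670.

2670


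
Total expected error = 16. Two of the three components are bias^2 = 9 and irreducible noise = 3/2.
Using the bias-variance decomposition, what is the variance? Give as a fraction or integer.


Total error = bias^2 + variance + irreducible noise. So variance = 16 - 9 - 3/2 = 11/2.

11/2


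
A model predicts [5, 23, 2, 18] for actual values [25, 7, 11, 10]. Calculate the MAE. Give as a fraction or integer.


MAE = (1/4) * (|25-5|=20 + |7-23|=16 + |11-2|=9 + |10-18|=8). Sum = 53. MAE = 53/4.

53/4


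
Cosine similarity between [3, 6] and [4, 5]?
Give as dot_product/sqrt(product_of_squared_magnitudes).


dot = 42. |a|^2 = 45, |b|^2 = 41. cos = 42/sqrt(1845).

42/sqrt(1845)


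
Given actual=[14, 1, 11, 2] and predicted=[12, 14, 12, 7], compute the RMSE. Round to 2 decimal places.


MSE = 49.7500. RMSE = sqrt(49.7500) = 7.05.

7.05


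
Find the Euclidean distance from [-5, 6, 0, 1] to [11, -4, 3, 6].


d = sqrt(sum of squared differences). (-5-11)^2=256, (6--4)^2=100, (0-3)^2=9, (1-6)^2=25. Sum = 390.

sqrt(390)


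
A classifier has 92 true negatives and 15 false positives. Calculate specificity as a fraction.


Specificity = TN / (TN + FP) = 92 / 107 = 92/107.

92/107


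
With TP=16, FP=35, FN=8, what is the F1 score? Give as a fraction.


Precision = 16/51 = 16/51. Recall = 16/24 = 2/3. F1 = 2*P*R/(P+R) = 32/75.

32/75


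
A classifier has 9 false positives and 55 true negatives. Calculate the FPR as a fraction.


FPR = FP / (FP + TN) = 9 / 64 = 9/64.

9/64


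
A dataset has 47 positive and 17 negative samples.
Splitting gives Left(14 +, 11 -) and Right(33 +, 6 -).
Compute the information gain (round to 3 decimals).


H(parent) = 0.8351. H(left) = 0.9896, H(right) = 0.6194. Weighted = (25/64)*0.9896 + (39/64)*0.6194 = 0.7640. IG = 0.8351 - 0.7640 = 0.0711, which rounds to 0.071.

0.071


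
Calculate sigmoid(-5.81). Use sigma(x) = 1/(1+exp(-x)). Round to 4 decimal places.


sigma(-5.81) = 1/(1+e^(5.81)) = 1/(1+333.619126) = 1/334.619126 = 0.0030.

0.0030


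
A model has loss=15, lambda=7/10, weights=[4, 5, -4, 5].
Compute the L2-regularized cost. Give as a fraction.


L2 sq norm = sum(w^2) = 82. J = 15 + 7/10 * 82 = 362/5.

362/5


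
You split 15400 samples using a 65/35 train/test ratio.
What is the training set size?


Test set = 15400 * 35% = 5390. Training set = 15400 - 5390 = 10010.

10010


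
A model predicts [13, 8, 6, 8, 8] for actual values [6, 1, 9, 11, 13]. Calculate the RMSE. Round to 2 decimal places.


MSE = 28.2000. RMSE = sqrt(28.2000) = 5.31.

5.31


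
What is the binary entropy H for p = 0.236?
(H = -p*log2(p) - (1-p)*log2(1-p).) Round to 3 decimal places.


H = -0.236*log2(0.236) - 0.764*log2(0.764) = 0.788.

0.788


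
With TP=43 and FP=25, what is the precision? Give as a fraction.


Precision = TP / (TP + FP) = 43 / 68 = 43/68.

43/68


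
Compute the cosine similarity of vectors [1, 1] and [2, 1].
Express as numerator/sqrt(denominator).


dot = 3. |a|^2 = 2, |b|^2 = 5. cos = 3/sqrt(10).

3/sqrt(10)


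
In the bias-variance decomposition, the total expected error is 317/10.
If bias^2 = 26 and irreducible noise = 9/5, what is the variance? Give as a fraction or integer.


Total error = bias^2 + variance + irreducible noise. So variance = 317/10 - 26 - 9/5 = 39/10.

39/10


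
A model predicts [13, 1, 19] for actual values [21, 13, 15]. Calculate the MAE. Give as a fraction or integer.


MAE = (1/3) * (|21-13|=8 + |13-1|=12 + |15-19|=4). Sum = 24. MAE = 8.

8


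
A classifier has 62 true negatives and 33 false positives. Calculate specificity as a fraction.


Specificity = TN / (TN + FP) = 62 / 95 = 62/95.

62/95


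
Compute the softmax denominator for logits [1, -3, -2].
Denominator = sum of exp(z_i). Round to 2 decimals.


Denom = e^1=2.7183 + e^-3=0.0498 + e^-2=0.1353. Sum = 2.9034, which rounds to 2.90.

2.90


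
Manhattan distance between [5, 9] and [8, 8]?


d = sum of absolute differences: |5-8|=3 + |9-8|=1 = 4.

4


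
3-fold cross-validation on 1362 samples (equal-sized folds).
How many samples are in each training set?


Each validation fold has 1362/3 = 454 samples. Training set = 1362 - 454 = 908.

908


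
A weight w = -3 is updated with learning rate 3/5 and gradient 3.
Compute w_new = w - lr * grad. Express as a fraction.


w_new = -3 - 3/5 * 3 = -3 - 9/5 = -24/5.

-24/5


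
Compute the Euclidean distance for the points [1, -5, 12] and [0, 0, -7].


d = sqrt(sum of squared differences). (1-0)^2=1, (-5-0)^2=25, (12--7)^2=361. Sum = 387.

sqrt(387)


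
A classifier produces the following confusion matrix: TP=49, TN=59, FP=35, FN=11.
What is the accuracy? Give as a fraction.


Accuracy = (TP + TN) / (TP + TN + FP + FN) = (49 + 59) / 154 = 54/77.

54/77


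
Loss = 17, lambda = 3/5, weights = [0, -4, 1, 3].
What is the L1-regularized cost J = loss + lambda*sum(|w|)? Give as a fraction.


L1 norm = sum(|w|) = 8. J = 17 + 3/5 * 8 = 109/5.

109/5


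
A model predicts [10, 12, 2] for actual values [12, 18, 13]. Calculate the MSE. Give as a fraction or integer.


MSE = (1/3) * ((12-10)^2=4 + (18-12)^2=36 + (13-2)^2=121). Sum = 161. MSE = 161/3.

161/3


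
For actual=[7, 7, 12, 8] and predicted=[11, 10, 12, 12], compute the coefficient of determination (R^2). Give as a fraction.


Mean(y) = 17/2. SS_res = 41. SS_tot = 17. R^2 = 1 - 41/(17) = -24/17.

-24/17


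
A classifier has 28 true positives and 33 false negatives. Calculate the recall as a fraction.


Recall = TP / (TP + FN) = 28 / 61 = 28/61.

28/61


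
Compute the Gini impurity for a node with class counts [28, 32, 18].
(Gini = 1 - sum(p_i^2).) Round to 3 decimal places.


Total = 78. Proportions: 28/78, 32/78, 18/78. sum(p_i^2) = 0.3504. Gini = 1 - 0.3504 = 0.6496, which rounds to 0.650.

0.650


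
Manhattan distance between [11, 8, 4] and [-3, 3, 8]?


d = sum of absolute differences: |11--3|=14 + |8-3|=5 + |4-8|=4 = 23.

23


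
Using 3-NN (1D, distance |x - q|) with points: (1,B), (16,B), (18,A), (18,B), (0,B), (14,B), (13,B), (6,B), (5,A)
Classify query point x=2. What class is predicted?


Distances: |1-2|=1, |16-2|=14, |18-2|=16, |18-2|=16, |0-2|=2, |14-2|=12, |13-2|=11, |6-2|=4, |5-2|=3. 3 nearest: (1,B), (0,B), (5,A). Counts: {'B': 2, 'A': 1}. Majority class: B.

B


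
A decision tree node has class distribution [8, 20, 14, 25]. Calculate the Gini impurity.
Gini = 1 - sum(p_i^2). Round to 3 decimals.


Total = 67. Proportions: 8/67, 20/67, 14/67, 25/67. sum(p_i^2) = 0.2863. Gini = 1 - 0.2863 = 0.7137, which rounds to 0.714.

0.714


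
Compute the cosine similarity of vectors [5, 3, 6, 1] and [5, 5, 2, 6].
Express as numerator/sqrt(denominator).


dot = 58. |a|^2 = 71, |b|^2 = 90. cos = 58/sqrt(6390).

58/sqrt(6390)


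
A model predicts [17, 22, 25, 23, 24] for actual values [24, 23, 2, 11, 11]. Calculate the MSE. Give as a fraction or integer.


MSE = (1/5) * ((24-17)^2=49 + (23-22)^2=1 + (2-25)^2=529 + (11-23)^2=144 + (11-24)^2=169). Sum = 892. MSE = 892/5.

892/5


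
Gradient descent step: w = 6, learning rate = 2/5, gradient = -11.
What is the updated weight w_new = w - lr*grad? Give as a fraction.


w_new = 6 - 2/5 * -11 = 6 - -22/5 = 52/5.

52/5


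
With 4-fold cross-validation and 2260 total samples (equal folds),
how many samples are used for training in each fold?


Each validation fold has 2260/4 = 565 samples. Training set = 2260 - 565 = 1695.

1695


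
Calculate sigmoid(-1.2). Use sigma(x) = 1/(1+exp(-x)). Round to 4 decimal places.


sigma(-1.2) = 1/(1+e^(1.2)) = 1/(1+3.320117) = 1/4.320117 = 0.2315.

0.2315


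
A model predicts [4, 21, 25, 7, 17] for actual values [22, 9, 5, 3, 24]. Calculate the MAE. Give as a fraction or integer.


MAE = (1/5) * (|22-4|=18 + |9-21|=12 + |5-25|=20 + |3-7|=4 + |24-17|=7). Sum = 61. MAE = 61/5.

61/5


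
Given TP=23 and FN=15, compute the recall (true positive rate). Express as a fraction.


Recall = TP / (TP + FN) = 23 / 38 = 23/38.

23/38


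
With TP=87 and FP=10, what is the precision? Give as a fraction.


Precision = TP / (TP + FP) = 87 / 97 = 87/97.

87/97


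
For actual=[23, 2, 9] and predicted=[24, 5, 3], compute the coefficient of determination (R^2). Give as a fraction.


Mean(y) = 34/3. SS_res = 46. SS_tot = 686/3. R^2 = 1 - 46/(686/3) = 274/343.

274/343


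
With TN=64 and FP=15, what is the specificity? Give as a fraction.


Specificity = TN / (TN + FP) = 64 / 79 = 64/79.

64/79


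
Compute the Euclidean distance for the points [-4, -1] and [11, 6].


d = sqrt(sum of squared differences). (-4-11)^2=225, (-1-6)^2=49. Sum = 274.

sqrt(274)


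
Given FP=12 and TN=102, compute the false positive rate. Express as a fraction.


FPR = FP / (FP + TN) = 12 / 114 = 2/19.

2/19


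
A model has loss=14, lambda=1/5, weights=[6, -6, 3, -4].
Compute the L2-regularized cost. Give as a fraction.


L2 sq norm = sum(w^2) = 97. J = 14 + 1/5 * 97 = 167/5.

167/5


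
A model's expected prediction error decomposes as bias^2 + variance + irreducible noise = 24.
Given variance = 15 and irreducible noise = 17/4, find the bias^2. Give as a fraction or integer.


Total error = bias^2 + variance + irreducible noise. So bias^2 = 24 - 15 - 17/4 = 19/4.

19/4


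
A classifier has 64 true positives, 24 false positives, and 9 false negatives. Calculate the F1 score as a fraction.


Precision = 64/88 = 8/11. Recall = 64/73 = 64/73. F1 = 2*P*R/(P+R) = 128/161.

128/161


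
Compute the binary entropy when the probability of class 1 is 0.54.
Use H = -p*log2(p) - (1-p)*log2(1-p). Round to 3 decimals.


H = -0.54*log2(0.54) - 0.46*log2(0.46) = 0.995.

0.995


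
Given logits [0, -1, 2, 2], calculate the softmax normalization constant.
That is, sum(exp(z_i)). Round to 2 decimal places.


Denom = e^0=1.0000 + e^-1=0.3679 + e^2=7.3891 + e^2=7.3891. Sum = 16.1461, which rounds to 16.15.

16.15


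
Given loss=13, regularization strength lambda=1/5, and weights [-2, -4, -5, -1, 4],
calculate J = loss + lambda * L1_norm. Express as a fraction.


L1 norm = sum(|w|) = 16. J = 13 + 1/5 * 16 = 81/5.

81/5


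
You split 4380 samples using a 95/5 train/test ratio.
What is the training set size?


Test set = 4380 * 5% = 219. Training set = 4380 - 219 = 4161.

4161


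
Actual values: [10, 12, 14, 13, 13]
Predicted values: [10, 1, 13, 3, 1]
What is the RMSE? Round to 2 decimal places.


MSE = 73.2000. RMSE = sqrt(73.2000) = 8.56.

8.56


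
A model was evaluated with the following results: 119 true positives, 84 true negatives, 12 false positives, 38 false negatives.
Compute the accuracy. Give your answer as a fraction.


Accuracy = (TP + TN) / (TP + TN + FP + FN) = (119 + 84) / 253 = 203/253.

203/253


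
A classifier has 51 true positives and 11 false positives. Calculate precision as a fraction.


Precision = TP / (TP + FP) = 51 / 62 = 51/62.

51/62


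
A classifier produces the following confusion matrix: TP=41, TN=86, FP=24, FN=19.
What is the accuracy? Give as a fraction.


Accuracy = (TP + TN) / (TP + TN + FP + FN) = (41 + 86) / 170 = 127/170.

127/170


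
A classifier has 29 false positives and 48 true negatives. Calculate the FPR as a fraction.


FPR = FP / (FP + TN) = 29 / 77 = 29/77.

29/77


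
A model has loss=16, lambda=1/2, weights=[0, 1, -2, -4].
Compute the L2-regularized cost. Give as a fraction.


L2 sq norm = sum(w^2) = 21. J = 16 + 1/2 * 21 = 53/2.

53/2


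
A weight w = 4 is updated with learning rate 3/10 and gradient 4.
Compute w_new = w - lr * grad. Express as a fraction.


w_new = 4 - 3/10 * 4 = 4 - 6/5 = 14/5.

14/5


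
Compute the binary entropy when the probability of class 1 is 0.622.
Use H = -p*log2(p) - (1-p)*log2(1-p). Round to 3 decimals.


H = -0.622*log2(0.622) - 0.378*log2(0.378) = 0.957.

0.957


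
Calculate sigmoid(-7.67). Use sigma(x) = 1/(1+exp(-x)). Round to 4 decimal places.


sigma(-7.67) = 1/(1+e^(7.67)) = 1/(1+2143.081445) = 1/2144.081445 = 0.0005.

0.0005


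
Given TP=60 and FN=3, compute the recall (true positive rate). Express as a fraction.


Recall = TP / (TP + FN) = 60 / 63 = 20/21.

20/21


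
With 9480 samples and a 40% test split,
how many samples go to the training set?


Test set = 9480 * 40% = 3792. Training set = 9480 - 3792 = 5688.

5688


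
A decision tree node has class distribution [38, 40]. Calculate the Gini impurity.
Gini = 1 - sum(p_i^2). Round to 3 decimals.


Total = 78. Proportions: 38/78, 40/78. sum(p_i^2) = 0.5003. Gini = 1 - 0.5003 = 0.4997, which rounds to 0.500.

0.500


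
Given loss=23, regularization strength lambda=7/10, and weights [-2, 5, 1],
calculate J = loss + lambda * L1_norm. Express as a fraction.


L1 norm = sum(|w|) = 8. J = 23 + 7/10 * 8 = 143/5.

143/5


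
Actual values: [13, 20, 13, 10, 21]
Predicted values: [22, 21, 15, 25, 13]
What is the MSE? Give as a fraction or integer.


MSE = (1/5) * ((13-22)^2=81 + (20-21)^2=1 + (13-15)^2=4 + (10-25)^2=225 + (21-13)^2=64). Sum = 375. MSE = 75.

75


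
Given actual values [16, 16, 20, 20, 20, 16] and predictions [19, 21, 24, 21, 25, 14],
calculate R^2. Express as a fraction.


Mean(y) = 18. SS_res = 80. SS_tot = 24. R^2 = 1 - 80/(24) = -7/3.

-7/3


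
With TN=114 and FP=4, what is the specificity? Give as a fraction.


Specificity = TN / (TN + FP) = 114 / 118 = 57/59.

57/59


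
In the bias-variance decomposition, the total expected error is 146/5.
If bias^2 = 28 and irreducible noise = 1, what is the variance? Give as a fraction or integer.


Total error = bias^2 + variance + irreducible noise. So variance = 146/5 - 28 - 1 = 1/5.

1/5


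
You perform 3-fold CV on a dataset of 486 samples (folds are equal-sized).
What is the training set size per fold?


Each validation fold has 486/3 = 162 samples. Training set = 486 - 162 = 324.

324


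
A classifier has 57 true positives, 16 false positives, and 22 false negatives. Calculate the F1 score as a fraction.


Precision = 57/73 = 57/73. Recall = 57/79 = 57/79. F1 = 2*P*R/(P+R) = 3/4.

3/4


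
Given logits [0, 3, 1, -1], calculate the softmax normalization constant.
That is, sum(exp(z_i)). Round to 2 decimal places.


Denom = e^0=1.0000 + e^3=20.0855 + e^1=2.7183 + e^-1=0.3679. Sum = 24.1717, which rounds to 24.17.

24.17


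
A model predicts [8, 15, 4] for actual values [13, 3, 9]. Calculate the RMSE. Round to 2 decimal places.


MSE = 64.6667. RMSE = sqrt(64.6667) = 8.04.

8.04


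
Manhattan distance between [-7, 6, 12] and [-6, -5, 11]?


d = sum of absolute differences: |-7--6|=1 + |6--5|=11 + |12-11|=1 = 13.

13


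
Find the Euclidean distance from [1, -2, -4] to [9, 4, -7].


d = sqrt(sum of squared differences). (1-9)^2=64, (-2-4)^2=36, (-4--7)^2=9. Sum = 109.

sqrt(109)


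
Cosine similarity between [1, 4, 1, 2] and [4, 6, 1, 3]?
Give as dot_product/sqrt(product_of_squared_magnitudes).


dot = 35. |a|^2 = 22, |b|^2 = 62. cos = 35/sqrt(1364).

35/sqrt(1364)


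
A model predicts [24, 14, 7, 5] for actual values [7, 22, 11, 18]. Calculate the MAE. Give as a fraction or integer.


MAE = (1/4) * (|7-24|=17 + |22-14|=8 + |11-7|=4 + |18-5|=13). Sum = 42. MAE = 21/2.

21/2


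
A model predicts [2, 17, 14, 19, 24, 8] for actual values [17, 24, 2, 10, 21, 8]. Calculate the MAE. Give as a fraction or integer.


MAE = (1/6) * (|17-2|=15 + |24-17|=7 + |2-14|=12 + |10-19|=9 + |21-24|=3 + |8-8|=0). Sum = 46. MAE = 23/3.

23/3


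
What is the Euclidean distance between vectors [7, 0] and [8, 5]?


d = sqrt(sum of squared differences). (7-8)^2=1, (0-5)^2=25. Sum = 26.

sqrt(26)


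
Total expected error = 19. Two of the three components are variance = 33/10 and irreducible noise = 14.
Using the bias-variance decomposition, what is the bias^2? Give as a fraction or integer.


Total error = bias^2 + variance + irreducible noise. So bias^2 = 19 - 33/10 - 14 = 17/10.

17/10


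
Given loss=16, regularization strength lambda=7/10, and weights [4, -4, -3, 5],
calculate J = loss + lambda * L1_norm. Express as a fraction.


L1 norm = sum(|w|) = 16. J = 16 + 7/10 * 16 = 136/5.

136/5


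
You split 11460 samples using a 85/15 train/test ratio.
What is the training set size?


Test set = 11460 * 15% = 1719. Training set = 11460 - 1719 = 9741.

9741


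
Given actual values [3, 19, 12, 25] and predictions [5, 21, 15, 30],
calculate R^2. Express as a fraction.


Mean(y) = 59/4. SS_res = 42. SS_tot = 1075/4. R^2 = 1 - 42/(1075/4) = 907/1075.

907/1075


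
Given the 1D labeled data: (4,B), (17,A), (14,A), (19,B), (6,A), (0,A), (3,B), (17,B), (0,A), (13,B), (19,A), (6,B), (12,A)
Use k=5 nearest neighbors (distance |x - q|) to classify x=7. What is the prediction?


Distances: |4-7|=3, |17-7|=10, |14-7|=7, |19-7|=12, |6-7|=1, |0-7|=7, |3-7|=4, |17-7|=10, |0-7|=7, |13-7|=6, |19-7|=12, |6-7|=1, |12-7|=5. 5 nearest: (6,A), (6,B), (4,B), (3,B), (12,A). Counts: {'A': 2, 'B': 3}. Majority class: B.

B


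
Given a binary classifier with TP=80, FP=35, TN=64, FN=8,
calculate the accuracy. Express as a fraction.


Accuracy = (TP + TN) / (TP + TN + FP + FN) = (80 + 64) / 187 = 144/187.

144/187


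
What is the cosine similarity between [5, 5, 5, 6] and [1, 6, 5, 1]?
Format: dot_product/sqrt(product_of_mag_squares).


dot = 66. |a|^2 = 111, |b|^2 = 63. cos = 66/sqrt(6993).

66/sqrt(6993)


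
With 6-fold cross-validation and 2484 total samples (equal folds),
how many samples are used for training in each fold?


Each validation fold has 2484/6 = 414 samples. Training set = 2484 - 414 = 2070.

2070


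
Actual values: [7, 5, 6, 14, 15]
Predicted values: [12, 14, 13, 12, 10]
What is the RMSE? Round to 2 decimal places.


MSE = 36.8000. RMSE = sqrt(36.8000) = 6.07.

6.07


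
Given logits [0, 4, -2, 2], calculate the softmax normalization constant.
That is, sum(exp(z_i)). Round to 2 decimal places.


Denom = e^0=1.0000 + e^4=54.5982 + e^-2=0.1353 + e^2=7.3891. Sum = 63.1226, which rounds to 63.12.

63.12


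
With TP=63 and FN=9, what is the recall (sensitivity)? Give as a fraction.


Recall = TP / (TP + FN) = 63 / 72 = 7/8.

7/8


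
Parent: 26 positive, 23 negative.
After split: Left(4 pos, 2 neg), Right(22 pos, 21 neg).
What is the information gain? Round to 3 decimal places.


H(parent) = 0.9973. H(left) = 0.9183, H(right) = 0.9996. Weighted = (6/49)*0.9183 + (43/49)*0.9996 = 0.9896. IG = 0.9973 - 0.9896 = 0.0077, which rounds to 0.008.

0.008


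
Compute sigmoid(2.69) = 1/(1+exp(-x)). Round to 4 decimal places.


sigma(2.69) = 1/(1+e^(-2.69)) = 1/(1+0.067881) = 1/1.067881 = 0.9364.

0.9364


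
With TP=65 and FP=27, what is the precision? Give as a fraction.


Precision = TP / (TP + FP) = 65 / 92 = 65/92.

65/92


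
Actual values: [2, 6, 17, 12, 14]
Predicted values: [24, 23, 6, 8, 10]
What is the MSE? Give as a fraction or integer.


MSE = (1/5) * ((2-24)^2=484 + (6-23)^2=289 + (17-6)^2=121 + (12-8)^2=16 + (14-10)^2=16). Sum = 926. MSE = 926/5.

926/5


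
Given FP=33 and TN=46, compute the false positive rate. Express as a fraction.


FPR = FP / (FP + TN) = 33 / 79 = 33/79.

33/79


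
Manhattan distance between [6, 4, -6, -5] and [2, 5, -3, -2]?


d = sum of absolute differences: |6-2|=4 + |4-5|=1 + |-6--3|=3 + |-5--2|=3 = 11.

11


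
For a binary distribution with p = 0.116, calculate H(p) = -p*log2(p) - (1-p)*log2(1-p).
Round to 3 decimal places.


H = -0.116*log2(0.116) - 0.884*log2(0.884) = 0.518.

0.518


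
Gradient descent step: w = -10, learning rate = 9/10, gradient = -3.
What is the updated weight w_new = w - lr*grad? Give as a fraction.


w_new = -10 - 9/10 * -3 = -10 - -27/10 = -73/10.

-73/10


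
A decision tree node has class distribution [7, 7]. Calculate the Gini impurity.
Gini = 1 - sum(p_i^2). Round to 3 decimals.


Total = 14. Proportions: 7/14, 7/14. sum(p_i^2) = 0.5000. Gini = 1 - 0.5000 = 0.5000, which rounds to 0.500.

0.500


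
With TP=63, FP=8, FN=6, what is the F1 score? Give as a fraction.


Precision = 63/71 = 63/71. Recall = 63/69 = 21/23. F1 = 2*P*R/(P+R) = 9/10.

9/10


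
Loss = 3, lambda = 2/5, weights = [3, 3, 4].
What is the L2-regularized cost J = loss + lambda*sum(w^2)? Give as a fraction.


L2 sq norm = sum(w^2) = 34. J = 3 + 2/5 * 34 = 83/5.

83/5


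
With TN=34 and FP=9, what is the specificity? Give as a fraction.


Specificity = TN / (TN + FP) = 34 / 43 = 34/43.

34/43


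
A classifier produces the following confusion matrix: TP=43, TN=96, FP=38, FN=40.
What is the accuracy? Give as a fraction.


Accuracy = (TP + TN) / (TP + TN + FP + FN) = (43 + 96) / 217 = 139/217.

139/217


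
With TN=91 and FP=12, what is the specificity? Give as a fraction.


Specificity = TN / (TN + FP) = 91 / 103 = 91/103.

91/103


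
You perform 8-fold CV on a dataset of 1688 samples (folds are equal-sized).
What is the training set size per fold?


Each validation fold has 1688/8 = 211 samples. Training set = 1688 - 211 = 1477.

1477


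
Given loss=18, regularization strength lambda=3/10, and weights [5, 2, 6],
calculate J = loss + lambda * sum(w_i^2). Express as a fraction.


L2 sq norm = sum(w^2) = 65. J = 18 + 3/10 * 65 = 75/2.

75/2


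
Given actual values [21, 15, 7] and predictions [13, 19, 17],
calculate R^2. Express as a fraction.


Mean(y) = 43/3. SS_res = 180. SS_tot = 296/3. R^2 = 1 - 180/(296/3) = -61/74.

-61/74


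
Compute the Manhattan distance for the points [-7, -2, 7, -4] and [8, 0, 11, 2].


d = sum of absolute differences: |-7-8|=15 + |-2-0|=2 + |7-11|=4 + |-4-2|=6 = 27.

27


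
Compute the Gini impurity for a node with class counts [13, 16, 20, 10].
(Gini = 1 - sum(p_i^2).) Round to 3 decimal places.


Total = 59. Proportions: 13/59, 16/59, 20/59, 10/59. sum(p_i^2) = 0.2657. Gini = 1 - 0.2657 = 0.7343, which rounds to 0.734.

0.734


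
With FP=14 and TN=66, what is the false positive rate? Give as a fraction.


FPR = FP / (FP + TN) = 14 / 80 = 7/40.

7/40


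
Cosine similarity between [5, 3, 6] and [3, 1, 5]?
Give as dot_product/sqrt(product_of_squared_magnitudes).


dot = 48. |a|^2 = 70, |b|^2 = 35. cos = 48/sqrt(2450).

48/sqrt(2450)


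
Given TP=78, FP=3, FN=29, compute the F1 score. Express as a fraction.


Precision = 78/81 = 26/27. Recall = 78/107 = 78/107. F1 = 2*P*R/(P+R) = 39/47.

39/47


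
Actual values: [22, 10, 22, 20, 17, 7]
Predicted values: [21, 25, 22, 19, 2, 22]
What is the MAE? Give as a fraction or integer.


MAE = (1/6) * (|22-21|=1 + |10-25|=15 + |22-22|=0 + |20-19|=1 + |17-2|=15 + |7-22|=15). Sum = 47. MAE = 47/6.

47/6


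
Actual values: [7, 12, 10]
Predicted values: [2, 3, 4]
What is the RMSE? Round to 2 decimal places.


MSE = 47.3333. RMSE = sqrt(47.3333) = 6.88.

6.88


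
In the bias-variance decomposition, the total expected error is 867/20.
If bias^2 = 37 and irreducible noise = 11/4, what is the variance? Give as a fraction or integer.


Total error = bias^2 + variance + irreducible noise. So variance = 867/20 - 37 - 11/4 = 18/5.

18/5


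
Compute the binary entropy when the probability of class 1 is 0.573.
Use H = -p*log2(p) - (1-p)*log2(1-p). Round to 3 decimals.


H = -0.573*log2(0.573) - 0.427*log2(0.427) = 0.985.

0.985


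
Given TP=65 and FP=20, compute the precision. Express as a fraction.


Precision = TP / (TP + FP) = 65 / 85 = 13/17.

13/17


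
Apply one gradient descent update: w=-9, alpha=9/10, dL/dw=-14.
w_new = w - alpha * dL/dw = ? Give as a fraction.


w_new = -9 - 9/10 * -14 = -9 - -63/5 = 18/5.

18/5


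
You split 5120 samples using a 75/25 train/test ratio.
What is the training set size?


Test set = 5120 * 25% = 1280. Training set = 5120 - 1280 = 3840.

3840


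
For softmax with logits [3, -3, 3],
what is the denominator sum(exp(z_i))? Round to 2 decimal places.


Denom = e^3=20.0855 + e^-3=0.0498 + e^3=20.0855. Sum = 40.2208, which rounds to 40.22.

40.22


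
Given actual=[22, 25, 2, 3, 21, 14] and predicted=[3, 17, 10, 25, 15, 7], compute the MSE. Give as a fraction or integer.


MSE = (1/6) * ((22-3)^2=361 + (25-17)^2=64 + (2-10)^2=64 + (3-25)^2=484 + (21-15)^2=36 + (14-7)^2=49). Sum = 1058. MSE = 529/3.

529/3


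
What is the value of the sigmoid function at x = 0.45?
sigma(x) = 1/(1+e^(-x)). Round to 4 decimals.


sigma(0.45) = 1/(1+e^(-0.45)) = 1/(1+0.637628) = 1/1.637628 = 0.6106.

0.6106


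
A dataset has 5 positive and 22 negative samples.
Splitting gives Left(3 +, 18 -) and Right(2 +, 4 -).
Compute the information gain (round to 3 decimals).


H(parent) = 0.6913. H(left) = 0.5917, H(right) = 0.9183. Weighted = (21/27)*0.5917 + (6/27)*0.9183 = 0.6643. IG = 0.6913 - 0.6643 = 0.0270, which rounds to 0.027.

0.027


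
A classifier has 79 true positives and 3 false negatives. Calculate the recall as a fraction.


Recall = TP / (TP + FN) = 79 / 82 = 79/82.

79/82


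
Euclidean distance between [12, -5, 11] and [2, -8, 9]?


d = sqrt(sum of squared differences). (12-2)^2=100, (-5--8)^2=9, (11-9)^2=4. Sum = 113.

sqrt(113)


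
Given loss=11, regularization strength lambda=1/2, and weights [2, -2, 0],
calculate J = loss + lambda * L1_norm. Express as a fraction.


L1 norm = sum(|w|) = 4. J = 11 + 1/2 * 4 = 13.

13


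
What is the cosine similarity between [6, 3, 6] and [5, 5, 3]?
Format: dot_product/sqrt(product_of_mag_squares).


dot = 63. |a|^2 = 81, |b|^2 = 59. cos = 63/sqrt(4779).

63/sqrt(4779)


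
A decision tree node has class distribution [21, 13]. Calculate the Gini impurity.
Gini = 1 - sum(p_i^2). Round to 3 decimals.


Total = 34. Proportions: 21/34, 13/34. sum(p_i^2) = 0.5277. Gini = 1 - 0.5277 = 0.4723, which rounds to 0.472.

0.472


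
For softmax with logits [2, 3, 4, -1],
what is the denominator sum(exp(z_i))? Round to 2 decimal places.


Denom = e^2=7.3891 + e^3=20.0855 + e^4=54.5982 + e^-1=0.3679. Sum = 82.4407, which rounds to 82.44.

82.44


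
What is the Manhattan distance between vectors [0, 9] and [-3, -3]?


d = sum of absolute differences: |0--3|=3 + |9--3|=12 = 15.

15


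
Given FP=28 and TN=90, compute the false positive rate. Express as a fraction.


FPR = FP / (FP + TN) = 28 / 118 = 14/59.

14/59


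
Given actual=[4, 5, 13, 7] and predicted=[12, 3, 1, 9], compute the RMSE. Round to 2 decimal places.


MSE = 54.0000. RMSE = sqrt(54.0000) = 7.35.

7.35


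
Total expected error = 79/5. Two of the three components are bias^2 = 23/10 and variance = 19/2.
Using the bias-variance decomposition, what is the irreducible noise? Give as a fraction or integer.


Total error = bias^2 + variance + irreducible noise. So irreducible noise = 79/5 - 23/10 - 19/2 = 4.

4


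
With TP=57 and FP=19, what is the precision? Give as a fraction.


Precision = TP / (TP + FP) = 57 / 76 = 3/4.

3/4


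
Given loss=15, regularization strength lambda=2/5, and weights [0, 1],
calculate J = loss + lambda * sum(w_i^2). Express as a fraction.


L2 sq norm = sum(w^2) = 1. J = 15 + 2/5 * 1 = 77/5.

77/5


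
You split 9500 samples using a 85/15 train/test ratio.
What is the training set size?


Test set = 9500 * 15% = 1425. Training set = 9500 - 1425 = 8075.

8075


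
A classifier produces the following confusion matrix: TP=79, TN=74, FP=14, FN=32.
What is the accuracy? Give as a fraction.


Accuracy = (TP + TN) / (TP + TN + FP + FN) = (79 + 74) / 199 = 153/199.

153/199


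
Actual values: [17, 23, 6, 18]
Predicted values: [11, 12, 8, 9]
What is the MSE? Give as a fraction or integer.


MSE = (1/4) * ((17-11)^2=36 + (23-12)^2=121 + (6-8)^2=4 + (18-9)^2=81). Sum = 242. MSE = 121/2.

121/2


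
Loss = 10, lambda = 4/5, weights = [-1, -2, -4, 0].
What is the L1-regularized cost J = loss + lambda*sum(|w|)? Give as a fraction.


L1 norm = sum(|w|) = 7. J = 10 + 4/5 * 7 = 78/5.

78/5


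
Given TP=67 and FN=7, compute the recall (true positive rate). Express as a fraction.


Recall = TP / (TP + FN) = 67 / 74 = 67/74.

67/74


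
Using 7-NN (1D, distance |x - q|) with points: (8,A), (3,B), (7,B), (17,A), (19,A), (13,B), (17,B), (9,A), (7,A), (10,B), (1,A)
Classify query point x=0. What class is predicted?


Distances: |8-0|=8, |3-0|=3, |7-0|=7, |17-0|=17, |19-0|=19, |13-0|=13, |17-0|=17, |9-0|=9, |7-0|=7, |10-0|=10, |1-0|=1. 7 nearest: (1,A), (3,B), (7,A), (7,B), (8,A), (9,A), (10,B). Counts: {'A': 4, 'B': 3}. Majority class: A.

A


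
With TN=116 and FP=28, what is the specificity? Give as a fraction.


Specificity = TN / (TN + FP) = 116 / 144 = 29/36.

29/36


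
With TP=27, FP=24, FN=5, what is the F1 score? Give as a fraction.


Precision = 27/51 = 9/17. Recall = 27/32 = 27/32. F1 = 2*P*R/(P+R) = 54/83.

54/83


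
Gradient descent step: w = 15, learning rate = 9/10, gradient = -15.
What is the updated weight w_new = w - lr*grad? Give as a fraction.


w_new = 15 - 9/10 * -15 = 15 - -27/2 = 57/2.

57/2


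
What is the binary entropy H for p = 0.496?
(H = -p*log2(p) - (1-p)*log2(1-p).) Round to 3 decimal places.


H = -0.496*log2(0.496) - 0.504*log2(0.504) = 1.000.

1.000


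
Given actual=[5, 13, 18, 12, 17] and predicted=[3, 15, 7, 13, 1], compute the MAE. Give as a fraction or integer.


MAE = (1/5) * (|5-3|=2 + |13-15|=2 + |18-7|=11 + |12-13|=1 + |17-1|=16). Sum = 32. MAE = 32/5.

32/5


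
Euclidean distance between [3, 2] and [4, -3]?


d = sqrt(sum of squared differences). (3-4)^2=1, (2--3)^2=25. Sum = 26.

sqrt(26)


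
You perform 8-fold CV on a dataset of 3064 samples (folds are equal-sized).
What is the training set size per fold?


Each validation fold has 3064/8 = 383 samples. Training set = 3064 - 383 = 2681.

2681


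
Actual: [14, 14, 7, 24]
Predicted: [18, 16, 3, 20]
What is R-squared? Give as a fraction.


Mean(y) = 59/4. SS_res = 52. SS_tot = 587/4. R^2 = 1 - 52/(587/4) = 379/587.

379/587


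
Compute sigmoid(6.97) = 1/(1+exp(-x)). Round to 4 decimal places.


sigma(6.97) = 1/(1+e^(-6.97)) = 1/(1+0.000940) = 1/1.000940 = 0.9991.

0.9991


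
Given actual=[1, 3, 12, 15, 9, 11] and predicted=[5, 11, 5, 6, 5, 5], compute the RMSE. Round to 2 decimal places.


MSE = 43.6667. RMSE = sqrt(43.6667) = 6.61.

6.61


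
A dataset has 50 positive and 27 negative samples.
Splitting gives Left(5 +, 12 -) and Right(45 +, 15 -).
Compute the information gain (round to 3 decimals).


H(parent) = 0.9346. H(left) = 0.8740, H(right) = 0.8113. Weighted = (17/77)*0.8740 + (60/77)*0.8113 = 0.8251. IG = 0.9346 - 0.8251 = 0.1095, which rounds to 0.110.

0.110


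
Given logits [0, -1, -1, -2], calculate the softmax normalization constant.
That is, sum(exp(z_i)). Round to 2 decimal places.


Denom = e^0=1.0000 + e^-1=0.3679 + e^-1=0.3679 + e^-2=0.1353. Sum = 1.8711, which rounds to 1.87.

1.87


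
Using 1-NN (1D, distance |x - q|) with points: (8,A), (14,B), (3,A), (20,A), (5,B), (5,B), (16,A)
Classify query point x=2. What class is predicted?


Distances: |8-2|=6, |14-2|=12, |3-2|=1, |20-2|=18, |5-2|=3, |5-2|=3, |16-2|=14. 1 nearest: (3,A). Counts: {'A': 1}. Majority class: A.

A


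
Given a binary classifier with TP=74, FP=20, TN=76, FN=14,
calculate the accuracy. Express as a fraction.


Accuracy = (TP + TN) / (TP + TN + FP + FN) = (74 + 76) / 184 = 75/92.

75/92


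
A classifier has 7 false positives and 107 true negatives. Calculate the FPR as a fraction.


FPR = FP / (FP + TN) = 7 / 114 = 7/114.

7/114


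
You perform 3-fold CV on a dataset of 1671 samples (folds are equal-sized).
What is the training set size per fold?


Each validation fold has 1671/3 = 557 samples. Training set = 1671 - 557 = 1114.

1114


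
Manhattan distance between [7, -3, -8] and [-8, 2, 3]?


d = sum of absolute differences: |7--8|=15 + |-3-2|=5 + |-8-3|=11 = 31.

31


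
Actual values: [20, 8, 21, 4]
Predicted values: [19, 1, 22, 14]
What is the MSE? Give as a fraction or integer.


MSE = (1/4) * ((20-19)^2=1 + (8-1)^2=49 + (21-22)^2=1 + (4-14)^2=100). Sum = 151. MSE = 151/4.

151/4


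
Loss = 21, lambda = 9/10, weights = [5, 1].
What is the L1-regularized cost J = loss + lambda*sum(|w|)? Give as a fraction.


L1 norm = sum(|w|) = 6. J = 21 + 9/10 * 6 = 132/5.

132/5


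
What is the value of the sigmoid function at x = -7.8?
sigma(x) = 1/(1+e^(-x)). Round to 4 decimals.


sigma(-7.8) = 1/(1+e^(7.8)) = 1/(1+2440.601978) = 1/2441.601978 = 0.0004.

0.0004


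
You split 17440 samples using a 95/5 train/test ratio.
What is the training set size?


Test set = 17440 * 5% = 872. Training set = 17440 - 872 = 16568.

16568


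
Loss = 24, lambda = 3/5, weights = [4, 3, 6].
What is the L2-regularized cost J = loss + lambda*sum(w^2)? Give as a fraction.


L2 sq norm = sum(w^2) = 61. J = 24 + 3/5 * 61 = 303/5.

303/5
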